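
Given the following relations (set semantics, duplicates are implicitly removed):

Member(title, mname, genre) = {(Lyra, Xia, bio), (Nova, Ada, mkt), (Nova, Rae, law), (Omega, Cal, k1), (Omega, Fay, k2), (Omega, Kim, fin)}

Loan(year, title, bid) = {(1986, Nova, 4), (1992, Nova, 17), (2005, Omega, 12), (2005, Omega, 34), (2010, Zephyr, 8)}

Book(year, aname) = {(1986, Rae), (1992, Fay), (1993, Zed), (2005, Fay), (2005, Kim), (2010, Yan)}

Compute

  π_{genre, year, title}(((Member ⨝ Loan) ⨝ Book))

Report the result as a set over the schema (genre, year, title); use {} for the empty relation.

{(fin, 2005, Omega), (k1, 2005, Omega), (k2, 2005, Omega), (law, 1986, Nova), (law, 1992, Nova), (mkt, 1986, Nova), (mkt, 1992, Nova)}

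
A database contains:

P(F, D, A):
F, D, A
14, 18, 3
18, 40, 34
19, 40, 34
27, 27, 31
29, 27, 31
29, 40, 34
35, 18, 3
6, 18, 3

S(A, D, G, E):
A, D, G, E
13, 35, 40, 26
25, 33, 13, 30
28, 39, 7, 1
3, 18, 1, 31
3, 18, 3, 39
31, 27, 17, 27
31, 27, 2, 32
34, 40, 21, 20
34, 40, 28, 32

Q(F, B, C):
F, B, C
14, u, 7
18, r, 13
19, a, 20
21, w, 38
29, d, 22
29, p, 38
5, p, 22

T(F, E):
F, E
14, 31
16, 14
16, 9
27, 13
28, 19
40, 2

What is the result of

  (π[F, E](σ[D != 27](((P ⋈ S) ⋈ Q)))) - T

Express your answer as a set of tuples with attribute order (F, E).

Natural join on D, A: {(14, 18, 3, 1, 31), (14, 18, 3, 3, 39), (18, 40, 34, 21, 20), (18, 40, 34, 28, 32), (19, 40, 34, 21, 20), (19, 40, 34, 28, 32), (27, 27, 31, 17, 27), (27, 27, 31, 2, 32), (29, 27, 31, 17, 27), (29, 27, 31, 2, 32), (29, 40, 34, 21, 20), (29, 40, 34, 28, 32), (35, 18, 3, 1, 31), (35, 18, 3, 3, 39), (6, 18, 3, 1, 31), (6, 18, 3, 3, 39)}
Natural join on F: {(14, 18, 3, 1, 31, u, 7), (14, 18, 3, 3, 39, u, 7), (18, 40, 34, 21, 20, r, 13), (18, 40, 34, 28, 32, r, 13), (19, 40, 34, 21, 20, a, 20), (19, 40, 34, 28, 32, a, 20), (29, 27, 31, 17, 27, d, 22), (29, 27, 31, 17, 27, p, 38), (29, 27, 31, 2, 32, d, 22), (29, 27, 31, 2, 32, p, 38), (29, 40, 34, 21, 20, d, 22), (29, 40, 34, 21, 20, p, 38), (29, 40, 34, 28, 32, d, 22), (29, 40, 34, 28, 32, p, 38)}
Apply σ_{D != 27}; surviving tuples: {(14, 18, 3, 1, 31, u, 7), (14, 18, 3, 3, 39, u, 7), (18, 40, 34, 21, 20, r, 13), (18, 40, 34, 28, 32, r, 13), (19, 40, 34, 21, 20, a, 20), (19, 40, 34, 28, 32, a, 20), (29, 40, 34, 21, 20, d, 22), (29, 40, 34, 21, 20, p, 38), (29, 40, 34, 28, 32, d, 22), (29, 40, 34, 28, 32, p, 38)}
π[F, E]: project onto (F, E) (2 duplicate(s) eliminated) → {(14, 31), (14, 39), (18, 20), (18, 32), (19, 20), (19, 32), (29, 20), (29, 32)}
Taking the difference: {(14, 39), (18, 20), (18, 32), (19, 20), (19, 32), (29, 20), (29, 32)}

{(14, 39), (18, 20), (18, 32), (19, 20), (19, 32), (29, 20), (29, 32)}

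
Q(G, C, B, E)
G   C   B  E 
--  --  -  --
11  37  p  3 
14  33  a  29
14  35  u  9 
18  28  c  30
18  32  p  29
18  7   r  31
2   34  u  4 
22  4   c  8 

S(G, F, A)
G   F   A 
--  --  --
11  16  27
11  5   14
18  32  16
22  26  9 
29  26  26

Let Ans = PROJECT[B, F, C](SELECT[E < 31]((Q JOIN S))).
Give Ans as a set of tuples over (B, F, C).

{(c, 26, 4), (c, 32, 28), (p, 16, 37), (p, 32, 32), (p, 5, 37)}

Natural join on G: {(11, 37, p, 3, 16, 27), (11, 37, p, 3, 5, 14), (18, 28, c, 30, 32, 16), (18, 32, p, 29, 32, 16), (18, 7, r, 31, 32, 16), (22, 4, c, 8, 26, 9)}
Selection E < 31: {(11, 37, p, 3, 16, 27), (11, 37, p, 3, 5, 14), (18, 28, c, 30, 32, 16), (18, 32, p, 29, 32, 16), (22, 4, c, 8, 26, 9)}
Projecting to B, F, C: {(c, 26, 4), (c, 32, 28), (p, 16, 37), (p, 32, 32), (p, 5, 37)}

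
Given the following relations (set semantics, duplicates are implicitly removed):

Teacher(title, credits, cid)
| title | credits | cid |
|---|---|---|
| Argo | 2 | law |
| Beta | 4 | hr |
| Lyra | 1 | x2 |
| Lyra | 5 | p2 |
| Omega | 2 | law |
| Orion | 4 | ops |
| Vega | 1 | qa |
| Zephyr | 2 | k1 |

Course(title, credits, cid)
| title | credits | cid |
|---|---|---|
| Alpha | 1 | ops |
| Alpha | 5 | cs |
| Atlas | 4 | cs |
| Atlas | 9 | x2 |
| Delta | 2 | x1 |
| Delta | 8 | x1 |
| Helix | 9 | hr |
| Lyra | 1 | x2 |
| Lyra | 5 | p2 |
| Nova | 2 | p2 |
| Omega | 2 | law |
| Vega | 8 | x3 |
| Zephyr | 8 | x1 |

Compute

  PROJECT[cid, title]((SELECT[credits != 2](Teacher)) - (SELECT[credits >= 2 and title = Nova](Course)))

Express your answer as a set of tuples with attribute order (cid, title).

{(hr, Beta), (ops, Orion), (p2, Lyra), (qa, Vega), (x2, Lyra)}

Filtering on credits != 2 leaves {(Beta, 4, hr), (Lyra, 1, x2), (Lyra, 5, p2), (Orion, 4, ops), (Vega, 1, qa)}.
Filtering on credits >= 2 and title = Nova leaves {(Nova, 2, p2)}.
Difference: {(Beta, 4, hr), (Lyra, 1, x2), (Lyra, 5, p2), (Orion, 4, ops), (Vega, 1, qa)} with {(Nova, 2, p2)} → {(Beta, 4, hr), (Lyra, 1, x2), (Lyra, 5, p2), (Orion, 4, ops), (Vega, 1, qa)}
π_{cid, title} gives {(hr, Beta), (ops, Orion), (p2, Lyra), (qa, Vega), (x2, Lyra)}.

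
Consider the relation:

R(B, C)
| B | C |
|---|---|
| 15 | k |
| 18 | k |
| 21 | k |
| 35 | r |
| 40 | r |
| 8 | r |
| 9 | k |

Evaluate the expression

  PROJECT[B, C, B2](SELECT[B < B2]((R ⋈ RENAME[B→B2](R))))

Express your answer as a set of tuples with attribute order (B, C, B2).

ρ[B→B2]: schema becomes (B2, C); tuples unchanged.
Joining R and RENAME[B→B2](R) on C yields {(15, k, 15), (15, k, 18), (15, k, 21), (15, k, 9), (18, k, 15), (18, k, 18), (18, k, 21), (18, k, 9), (21, k, 15), (21, k, 18), (21, k, 21), (21, k, 9), (35, r, 35), (35, r, 40), (35, r, 8), (40, r, 35), (40, r, 40), (40, r, 8), (8, r, 35), (8, r, 40), (8, r, 8), (9, k, 15), (9, k, 18), (9, k, 21), (9, k, 9)}.
Apply σ_{B < B2}; surviving tuples: {(15, k, 18), (15, k, 21), (18, k, 21), (35, r, 40), (8, r, 35), (8, r, 40), (9, k, 15), (9, k, 18), (9, k, 21)}
π[B, C, B2]: project onto (B, C, B2) → {(15, k, 18), (15, k, 21), (18, k, 21), (35, r, 40), (8, r, 35), (8, r, 40), (9, k, 15), (9, k, 18), (9, k, 21)}

{(15, k, 18), (15, k, 21), (18, k, 21), (35, r, 40), (8, r, 35), (8, r, 40), (9, k, 15), (9, k, 18), (9, k, 21)}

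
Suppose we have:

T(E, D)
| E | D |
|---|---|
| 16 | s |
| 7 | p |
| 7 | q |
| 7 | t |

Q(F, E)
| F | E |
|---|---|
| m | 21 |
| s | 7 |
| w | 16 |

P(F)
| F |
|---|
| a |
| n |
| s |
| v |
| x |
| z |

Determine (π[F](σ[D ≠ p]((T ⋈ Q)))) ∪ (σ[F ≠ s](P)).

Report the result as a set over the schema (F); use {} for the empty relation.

T ⋈ Q (natural join on E): {(16, s, w), (7, p, s), (7, q, s), (7, t, s)}
Apply σ_{D ≠ p}; surviving tuples: {(16, s, w), (7, q, s), (7, t, s)}
π_{F} gives {s, w} (1 duplicate(s) eliminated).
Apply σ_{F ≠ s}; surviving tuples: {a, n, v, x, z}
Set union of the two operands is {a, n, s, v, w, x, z}.

{a, n, s, v, w, x, z}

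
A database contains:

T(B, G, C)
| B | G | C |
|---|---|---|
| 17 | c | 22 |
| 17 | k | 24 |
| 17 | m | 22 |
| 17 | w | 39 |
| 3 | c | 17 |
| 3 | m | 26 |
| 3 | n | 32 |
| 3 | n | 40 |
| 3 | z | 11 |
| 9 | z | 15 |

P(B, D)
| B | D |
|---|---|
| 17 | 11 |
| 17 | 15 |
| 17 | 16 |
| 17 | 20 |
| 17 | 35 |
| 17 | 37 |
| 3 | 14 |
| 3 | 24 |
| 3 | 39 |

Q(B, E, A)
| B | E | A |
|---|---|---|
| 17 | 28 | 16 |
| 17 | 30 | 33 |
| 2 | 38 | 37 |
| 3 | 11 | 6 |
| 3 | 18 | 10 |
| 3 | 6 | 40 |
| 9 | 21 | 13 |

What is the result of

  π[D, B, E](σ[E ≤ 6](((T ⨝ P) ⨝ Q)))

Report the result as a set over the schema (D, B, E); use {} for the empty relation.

{(14, 3, 6), (24, 3, 6), (39, 3, 6)}

Natural join on B: {(17, c, 22, 11), (17, c, 22, 15), (17, c, 22, 16), (17, c, 22, 20), (17, c, 22, 35), (17, c, 22, 37), (17, k, 24, 11), (17, k, 24, 15), (17, k, 24, 16), (17, k, 24, 20), (17, k, 24, 35), (17, k, 24, 37), (17, m, 22, 11), (17, m, 22, 15), (17, m, 22, 16), (17, m, 22, 20), (17, m, 22, 35), (17, m, 22, 37), (17, w, 39, 11), (17, w, 39, 15), (17, w, 39, 16), (17, w, 39, 20), (17, w, 39, 35), (17, w, 39, 37), (3, c, 17, 14), (3, c, 17, 24), (3, c, 17, 39), (3, m, 26, 14), (3, m, 26, 24), (3, m, 26, 39), (3, n, 32, 14), (3, n, 32, 24), (3, n, 32, 39), (3, n, 40, 14), (3, n, 40, 24), (3, n, 40, 39), (3, z, 11, 14), (3, z, 11, 24), (3, z, 11, 39)}
Natural join on B: {(17, c, 22, 11, 28, 16), (17, c, 22, 11, 30, 33), (17, c, 22, 15, 28, 16), (17, c, 22, 15, 30, 33), (17, c, 22, 16, 28, 16), (17, c, 22, 16, 30, 33), (17, c, 22, 20, 28, 16), (17, c, 22, 20, 30, 33), (17, c, 22, 35, 28, 16), (17, c, 22, 35, 30, 33), (17, c, 22, 37, 28, 16), (17, c, 22, 37, 30, 33), (17, k, 24, 11, 28, 16), (17, k, 24, 11, 30, 33), (17, k, 24, 15, 28, 16), (17, k, 24, 15, 30, 33), (17, k, 24, 16, 28, 16), (17, k, 24, 16, 30, 33), (17, k, 24, 20, 28, 16), (17, k, 24, 20, 30, 33), (17, k, 24, 35, 28, 16), (17, k, 24, 35, 30, 33), (17, k, 24, 37, 28, 16), (17, k, 24, 37, 30, 33), (17, m, 22, 11, 28, 16), (17, m, 22, 11, 30, 33), (17, m, 22, 15, 28, 16), (17, m, 22, 15, 30, 33), (17, m, 22, 16, 28, 16), (17, m, 22, 16, 30, 33), (17, m, 22, 20, 28, 16), (17, m, 22, 20, 30, 33), (17, m, 22, 35, 28, 16), (17, m, 22, 35, 30, 33), (17, m, 22, 37, 28, 16), (17, m, 22, 37, 30, 33), (17, w, 39, 11, 28, 16), (17, w, 39, 11, 30, 33), (17, w, 39, 15, 28, 16), (17, w, 39, 15, 30, 33), (17, w, 39, 16, 28, 16), (17, w, 39, 16, 30, 33), (17, w, 39, 20, 28, 16), (17, w, 39, 20, 30, 33), (17, w, 39, 35, 28, 16), (17, w, 39, 35, 30, 33), (17, w, 39, 37, 28, 16), (17, w, 39, 37, 30, 33), (3, c, 17, 14, 11, 6), (3, c, 17, 14, 18, 10), (3, c, 17, 14, 6, 40), (3, c, 17, 24, 11, 6), (3, c, 17, 24, 18, 10), (3, c, 17, 24, 6, 40), (3, c, 17, 39, 11, 6), (3, c, 17, 39, 18, 10), (3, c, 17, 39, 6, 40), (3, m, 26, 14, 11, 6), (3, m, 26, 14, 18, 10), (3, m, 26, 14, 6, 40), (3, m, 26, 24, 11, 6), (3, m, 26, 24, 18, 10), (3, m, 26, 24, 6, 40), (3, m, 26, 39, 11, 6), (3, m, 26, 39, 18, 10), (3, m, 26, 39, 6, 40), (3, n, 32, 14, 11, 6), (3, n, 32, 14, 18, 10), (3, n, 32, 14, 6, 40), (3, n, 32, 24, 11, 6), (3, n, 32, 24, 18, 10), (3, n, 32, 24, 6, 40), (3, n, 32, 39, 11, 6), (3, n, 32, 39, 18, 10), (3, n, 32, 39, 6, 40), (3, n, 40, 14, 11, 6), (3, n, 40, 14, 18, 10), (3, n, 40, 14, 6, 40), (3, n, 40, 24, 11, 6), (3, n, 40, 24, 18, 10), (3, n, 40, 24, 6, 40), (3, n, 40, 39, 11, 6), (3, n, 40, 39, 18, 10), (3, n, 40, 39, 6, 40), (3, z, 11, 14, 11, 6), (3, z, 11, 14, 18, 10), (3, z, 11, 14, 6, 40), (3, z, 11, 24, 11, 6), (3, z, 11, 24, 18, 10), (3, z, 11, 24, 6, 40), (3, z, 11, 39, 11, 6), (3, z, 11, 39, 18, 10), (3, z, 11, 39, 6, 40)}
Selection E ≤ 6: {(3, c, 17, 14, 6, 40), (3, c, 17, 24, 6, 40), (3, c, 17, 39, 6, 40), (3, m, 26, 14, 6, 40), (3, m, 26, 24, 6, 40), (3, m, 26, 39, 6, 40), (3, n, 32, 14, 6, 40), (3, n, 32, 24, 6, 40), (3, n, 32, 39, 6, 40), (3, n, 40, 14, 6, 40), (3, n, 40, 24, 6, 40), (3, n, 40, 39, 6, 40), (3, z, 11, 14, 6, 40), (3, z, 11, 24, 6, 40), (3, z, 11, 39, 6, 40)}
π[D, B, E]: project onto (D, B, E) (12 duplicate(s) eliminated) → {(14, 3, 6), (24, 3, 6), (39, 3, 6)}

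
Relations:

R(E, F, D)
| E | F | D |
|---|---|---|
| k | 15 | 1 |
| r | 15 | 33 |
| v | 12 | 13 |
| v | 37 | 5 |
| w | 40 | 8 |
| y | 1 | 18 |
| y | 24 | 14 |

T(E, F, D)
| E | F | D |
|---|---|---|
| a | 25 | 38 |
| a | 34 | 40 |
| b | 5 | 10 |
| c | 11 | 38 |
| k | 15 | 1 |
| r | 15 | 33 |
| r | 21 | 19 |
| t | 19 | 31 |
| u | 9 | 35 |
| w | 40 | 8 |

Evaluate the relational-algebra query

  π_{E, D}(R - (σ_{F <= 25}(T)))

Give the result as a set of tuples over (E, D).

Selection F <= 25: {(a, 25, 38), (b, 5, 10), (c, 11, 38), (k, 15, 1), (r, 15, 33), (r, 21, 19), (t, 19, 31), (u, 9, 35)}
Set difference of the two operands is {(v, 12, 13), (v, 37, 5), (w, 40, 8), (y, 1, 18), (y, 24, 14)}.
Projecting to E, D: {(v, 13), (v, 5), (w, 8), (y, 14), (y, 18)}

{(v, 13), (v, 5), (w, 8), (y, 14), (y, 18)}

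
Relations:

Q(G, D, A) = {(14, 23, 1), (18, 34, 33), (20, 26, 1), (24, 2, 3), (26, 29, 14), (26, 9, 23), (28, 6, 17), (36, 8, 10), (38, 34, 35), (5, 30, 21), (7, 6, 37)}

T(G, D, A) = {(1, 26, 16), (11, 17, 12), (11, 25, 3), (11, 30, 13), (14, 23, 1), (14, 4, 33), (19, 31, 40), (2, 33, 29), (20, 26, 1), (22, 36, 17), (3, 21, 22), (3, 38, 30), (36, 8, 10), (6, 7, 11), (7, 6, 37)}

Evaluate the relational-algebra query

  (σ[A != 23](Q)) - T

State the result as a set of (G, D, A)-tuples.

{(18, 34, 33), (24, 2, 3), (26, 29, 14), (28, 6, 17), (38, 34, 35), (5, 30, 21)}

Filtering on A != 23 leaves {(14, 23, 1), (18, 34, 33), (20, 26, 1), (24, 2, 3), (26, 29, 14), (28, 6, 17), (36, 8, 10), (38, 34, 35), (5, 30, 21), (7, 6, 37)}.
Difference: {(14, 23, 1), (18, 34, 33), (20, 26, 1), (24, 2, 3), (26, 29, 14), (28, 6, 17), (36, 8, 10), (38, 34, 35), (5, 30, 21), (7, 6, 37)} with {(1, 26, 16), (11, 17, 12), (11, 25, 3), (11, 30, 13), (14, 23, 1), (14, 4, 33), (19, 31, 40), (2, 33, 29), (20, 26, 1), (22, 36, 17), (3, 21, 22), (3, 38, 30), (36, 8, 10), (6, 7, 11), (7, 6, 37)} → {(18, 34, 33), (24, 2, 3), (26, 29, 14), (28, 6, 17), (38, 34, 35), (5, 30, 21)}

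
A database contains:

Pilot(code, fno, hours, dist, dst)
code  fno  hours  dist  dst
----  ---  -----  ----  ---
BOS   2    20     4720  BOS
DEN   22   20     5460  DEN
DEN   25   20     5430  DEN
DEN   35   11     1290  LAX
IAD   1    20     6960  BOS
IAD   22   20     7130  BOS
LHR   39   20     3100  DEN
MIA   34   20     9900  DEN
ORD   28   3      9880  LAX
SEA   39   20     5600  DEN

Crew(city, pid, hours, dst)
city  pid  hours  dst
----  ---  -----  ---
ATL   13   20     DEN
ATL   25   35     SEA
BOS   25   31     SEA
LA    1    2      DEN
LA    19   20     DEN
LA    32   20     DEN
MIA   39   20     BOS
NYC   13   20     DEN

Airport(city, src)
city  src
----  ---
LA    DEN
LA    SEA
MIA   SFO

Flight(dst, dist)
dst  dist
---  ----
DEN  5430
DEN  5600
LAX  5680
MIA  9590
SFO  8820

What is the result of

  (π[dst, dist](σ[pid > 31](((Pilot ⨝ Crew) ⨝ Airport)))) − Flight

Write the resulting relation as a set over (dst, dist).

Pilot ⋈ Crew (natural join on hours, dst): {(BOS, 2, 20, 4720, BOS, MIA, 39), (DEN, 22, 20, 5460, DEN, ATL, 13), (DEN, 22, 20, 5460, DEN, LA, 19), (DEN, 22, 20, 5460, DEN, LA, 32), (DEN, 22, 20, 5460, DEN, NYC, 13), (DEN, 25, 20, 5430, DEN, ATL, 13), (DEN, 25, 20, 5430, DEN, LA, 19), (DEN, 25, 20, 5430, DEN, LA, 32), (DEN, 25, 20, 5430, DEN, NYC, 13), (IAD, 1, 20, 6960, BOS, MIA, 39), (IAD, 22, 20, 7130, BOS, MIA, 39), (LHR, 39, 20, 3100, DEN, ATL, 13), (LHR, 39, 20, 3100, DEN, LA, 19), (LHR, 39, 20, 3100, DEN, LA, 32), (LHR, 39, 20, 3100, DEN, NYC, 13), (MIA, 34, 20, 9900, DEN, ATL, 13), (MIA, 34, 20, 9900, DEN, LA, 19), (MIA, 34, 20, 9900, DEN, LA, 32), (MIA, 34, 20, 9900, DEN, NYC, 13), (SEA, 39, 20, 5600, DEN, ATL, 13), (SEA, 39, 20, 5600, DEN, LA, 19), (SEA, 39, 20, 5600, DEN, LA, 32), (SEA, 39, 20, 5600, DEN, NYC, 13)}
(Pilot ⨝ Crew) ⋈ Airport (natural join on city): {(BOS, 2, 20, 4720, BOS, MIA, 39, SFO), (DEN, 22, 20, 5460, DEN, LA, 19, DEN), (DEN, 22, 20, 5460, DEN, LA, 19, SEA), (DEN, 22, 20, 5460, DEN, LA, 32, DEN), (DEN, 22, 20, 5460, DEN, LA, 32, SEA), (DEN, 25, 20, 5430, DEN, LA, 19, DEN), (DEN, 25, 20, 5430, DEN, LA, 19, SEA), (DEN, 25, 20, 5430, DEN, LA, 32, DEN), (DEN, 25, 20, 5430, DEN, LA, 32, SEA), (IAD, 1, 20, 6960, BOS, MIA, 39, SFO), (IAD, 22, 20, 7130, BOS, MIA, 39, SFO), (LHR, 39, 20, 3100, DEN, LA, 19, DEN), (LHR, 39, 20, 3100, DEN, LA, 19, SEA), (LHR, 39, 20, 3100, DEN, LA, 32, DEN), (LHR, 39, 20, 3100, DEN, LA, 32, SEA), (MIA, 34, 20, 9900, DEN, LA, 19, DEN), (MIA, 34, 20, 9900, DEN, LA, 19, SEA), (MIA, 34, 20, 9900, DEN, LA, 32, DEN), (MIA, 34, 20, 9900, DEN, LA, 32, SEA), (SEA, 39, 20, 5600, DEN, LA, 19, DEN), (SEA, 39, 20, 5600, DEN, LA, 19, SEA), (SEA, 39, 20, 5600, DEN, LA, 32, DEN), (SEA, 39, 20, 5600, DEN, LA, 32, SEA)}
Apply σ_{pid > 31}; surviving tuples: {(BOS, 2, 20, 4720, BOS, MIA, 39, SFO), (DEN, 22, 20, 5460, DEN, LA, 32, DEN), (DEN, 22, 20, 5460, DEN, LA, 32, SEA), (DEN, 25, 20, 5430, DEN, LA, 32, DEN), (DEN, 25, 20, 5430, DEN, LA, 32, SEA), (IAD, 1, 20, 6960, BOS, MIA, 39, SFO), (IAD, 22, 20, 7130, BOS, MIA, 39, SFO), (LHR, 39, 20, 3100, DEN, LA, 32, DEN), (LHR, 39, 20, 3100, DEN, LA, 32, SEA), (MIA, 34, 20, 9900, DEN, LA, 32, DEN), (MIA, 34, 20, 9900, DEN, LA, 32, SEA), (SEA, 39, 20, 5600, DEN, LA, 32, DEN), (SEA, 39, 20, 5600, DEN, LA, 32, SEA)}
π_{dst, dist} gives {(BOS, 4720), (BOS, 6960), (BOS, 7130), (DEN, 3100), (DEN, 5430), (DEN, 5460), (DEN, 5600), (DEN, 9900)} (5 duplicate(s) eliminated).
Difference: {(BOS, 4720), (BOS, 6960), (BOS, 7130), (DEN, 3100), (DEN, 5430), (DEN, 5460), (DEN, 5600), (DEN, 9900)} with {(DEN, 5430), (DEN, 5600), (LAX, 5680), (MIA, 9590), (SFO, 8820)} → {(BOS, 4720), (BOS, 6960), (BOS, 7130), (DEN, 3100), (DEN, 5460), (DEN, 9900)}

{(BOS, 4720), (BOS, 6960), (BOS, 7130), (DEN, 3100), (DEN, 5460), (DEN, 9900)}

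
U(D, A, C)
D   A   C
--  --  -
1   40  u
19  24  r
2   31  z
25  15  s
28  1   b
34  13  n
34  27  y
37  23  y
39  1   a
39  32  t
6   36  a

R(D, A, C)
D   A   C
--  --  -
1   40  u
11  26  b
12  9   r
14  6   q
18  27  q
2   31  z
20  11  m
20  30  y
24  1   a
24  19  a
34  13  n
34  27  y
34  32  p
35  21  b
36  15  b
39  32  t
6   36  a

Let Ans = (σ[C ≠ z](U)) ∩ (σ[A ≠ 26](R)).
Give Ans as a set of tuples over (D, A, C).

σ[C ≠ z]: keep tuples satisfying C ≠ z → {(1, 40, u), (19, 24, r), (25, 15, s), (28, 1, b), (34, 13, n), (34, 27, y), (37, 23, y), (39, 1, a), (39, 32, t), (6, 36, a)}
σ[A ≠ 26]: keep tuples satisfying A ≠ 26 → {(1, 40, u), (12, 9, r), (14, 6, q), (18, 27, q), (2, 31, z), (20, 11, m), (20, 30, y), (24, 1, a), (24, 19, a), (34, 13, n), (34, 27, y), (34, 32, p), (35, 21, b), (36, 15, b), (39, 32, t), (6, 36, a)}
Set intersection of the two operands is {(1, 40, u), (34, 13, n), (34, 27, y), (39, 32, t), (6, 36, a)}.

{(1, 40, u), (34, 13, n), (34, 27, y), (39, 32, t), (6, 36, a)}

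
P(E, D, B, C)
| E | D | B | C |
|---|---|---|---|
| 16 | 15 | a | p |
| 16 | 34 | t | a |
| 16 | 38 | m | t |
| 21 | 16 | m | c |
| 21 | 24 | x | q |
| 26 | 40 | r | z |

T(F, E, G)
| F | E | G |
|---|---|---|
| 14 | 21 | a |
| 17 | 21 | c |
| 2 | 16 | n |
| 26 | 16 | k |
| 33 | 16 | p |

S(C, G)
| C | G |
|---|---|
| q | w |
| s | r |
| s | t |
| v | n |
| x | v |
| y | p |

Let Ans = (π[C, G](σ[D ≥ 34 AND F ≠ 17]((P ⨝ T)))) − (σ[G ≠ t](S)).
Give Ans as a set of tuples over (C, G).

Natural join on E: {(16, 15, a, p, 2, n), (16, 15, a, p, 26, k), (16, 15, a, p, 33, p), (16, 34, t, a, 2, n), (16, 34, t, a, 26, k), (16, 34, t, a, 33, p), (16, 38, m, t, 2, n), (16, 38, m, t, 26, k), (16, 38, m, t, 33, p), (21, 16, m, c, 14, a), (21, 16, m, c, 17, c), (21, 24, x, q, 14, a), (21, 24, x, q, 17, c)}
σ[D ≥ 34 AND F ≠ 17]: keep tuples satisfying D ≥ 34 AND F ≠ 17 → {(16, 34, t, a, 2, n), (16, 34, t, a, 26, k), (16, 34, t, a, 33, p), (16, 38, m, t, 2, n), (16, 38, m, t, 26, k), (16, 38, m, t, 33, p)}
Projecting to C, G: {(a, k), (a, n), (a, p), (t, k), (t, n), (t, p)}
σ[G ≠ t]: keep tuples satisfying G ≠ t → {(q, w), (s, r), (v, n), (x, v), (y, p)}
Difference: {(a, k), (a, n), (a, p), (t, k), (t, n), (t, p)} with {(q, w), (s, r), (v, n), (x, v), (y, p)} → {(a, k), (a, n), (a, p), (t, k), (t, n), (t, p)}

{(a, k), (a, n), (a, p), (t, k), (t, n), (t, p)}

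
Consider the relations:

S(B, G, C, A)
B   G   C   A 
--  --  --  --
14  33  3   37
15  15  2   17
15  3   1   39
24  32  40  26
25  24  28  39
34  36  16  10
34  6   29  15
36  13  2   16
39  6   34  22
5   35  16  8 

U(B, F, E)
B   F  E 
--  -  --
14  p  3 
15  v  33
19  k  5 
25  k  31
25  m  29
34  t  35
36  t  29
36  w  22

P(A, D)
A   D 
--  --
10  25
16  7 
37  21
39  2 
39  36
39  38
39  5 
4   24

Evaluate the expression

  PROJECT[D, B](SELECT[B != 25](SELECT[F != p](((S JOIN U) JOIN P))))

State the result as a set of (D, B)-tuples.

{(2, 15), (25, 34), (36, 15), (38, 15), (5, 15), (7, 36)}

Joining S and U on B yields {(14, 33, 3, 37, p, 3), (15, 15, 2, 17, v, 33), (15, 3, 1, 39, v, 33), (25, 24, 28, 39, k, 31), (25, 24, 28, 39, m, 29), (34, 36, 16, 10, t, 35), (34, 6, 29, 15, t, 35), (36, 13, 2, 16, t, 29), (36, 13, 2, 16, w, 22)}.
Joining (S JOIN U) and P on A yields {(14, 33, 3, 37, p, 3, 21), (15, 3, 1, 39, v, 33, 2), (15, 3, 1, 39, v, 33, 36), (15, 3, 1, 39, v, 33, 38), (15, 3, 1, 39, v, 33, 5), (25, 24, 28, 39, k, 31, 2), (25, 24, 28, 39, k, 31, 36), (25, 24, 28, 39, k, 31, 38), (25, 24, 28, 39, k, 31, 5), (25, 24, 28, 39, m, 29, 2), (25, 24, 28, 39, m, 29, 36), (25, 24, 28, 39, m, 29, 38), (25, 24, 28, 39, m, 29, 5), (34, 36, 16, 10, t, 35, 25), (36, 13, 2, 16, t, 29, 7), (36, 13, 2, 16, w, 22, 7)}.
Selection F != p: {(15, 3, 1, 39, v, 33, 2), (15, 3, 1, 39, v, 33, 36), (15, 3, 1, 39, v, 33, 38), (15, 3, 1, 39, v, 33, 5), (25, 24, 28, 39, k, 31, 2), (25, 24, 28, 39, k, 31, 36), (25, 24, 28, 39, k, 31, 38), (25, 24, 28, 39, k, 31, 5), (25, 24, 28, 39, m, 29, 2), (25, 24, 28, 39, m, 29, 36), (25, 24, 28, 39, m, 29, 38), (25, 24, 28, 39, m, 29, 5), (34, 36, 16, 10, t, 35, 25), (36, 13, 2, 16, t, 29, 7), (36, 13, 2, 16, w, 22, 7)}
Selection B != 25: {(15, 3, 1, 39, v, 33, 2), (15, 3, 1, 39, v, 33, 36), (15, 3, 1, 39, v, 33, 38), (15, 3, 1, 39, v, 33, 5), (34, 36, 16, 10, t, 35, 25), (36, 13, 2, 16, t, 29, 7), (36, 13, 2, 16, w, 22, 7)}
Projecting to D, B (1 duplicate(s) eliminated): {(2, 15), (25, 34), (36, 15), (38, 15), (5, 15), (7, 36)}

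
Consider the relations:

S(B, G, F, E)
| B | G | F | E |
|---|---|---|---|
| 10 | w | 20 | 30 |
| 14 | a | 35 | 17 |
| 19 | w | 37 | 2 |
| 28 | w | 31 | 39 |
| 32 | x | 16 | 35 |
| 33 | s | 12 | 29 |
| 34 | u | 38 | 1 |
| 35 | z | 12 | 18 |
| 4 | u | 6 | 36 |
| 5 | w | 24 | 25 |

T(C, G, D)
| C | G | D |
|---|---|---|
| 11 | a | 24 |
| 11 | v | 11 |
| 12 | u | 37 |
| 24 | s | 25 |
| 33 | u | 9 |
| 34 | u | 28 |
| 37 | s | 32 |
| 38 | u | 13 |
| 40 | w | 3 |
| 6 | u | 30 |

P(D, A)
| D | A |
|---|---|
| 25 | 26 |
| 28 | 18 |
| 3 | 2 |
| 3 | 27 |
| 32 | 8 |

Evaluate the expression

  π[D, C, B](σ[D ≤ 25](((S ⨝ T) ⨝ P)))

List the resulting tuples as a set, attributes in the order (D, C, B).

S ⋈ T (natural join on G): {(10, w, 20, 30, 40, 3), (14, a, 35, 17, 11, 24), (19, w, 37, 2, 40, 3), (28, w, 31, 39, 40, 3), (33, s, 12, 29, 24, 25), (33, s, 12, 29, 37, 32), (34, u, 38, 1, 12, 37), (34, u, 38, 1, 33, 9), (34, u, 38, 1, 34, 28), (34, u, 38, 1, 38, 13), (34, u, 38, 1, 6, 30), (4, u, 6, 36, 12, 37), (4, u, 6, 36, 33, 9), (4, u, 6, 36, 34, 28), (4, u, 6, 36, 38, 13), (4, u, 6, 36, 6, 30), (5, w, 24, 25, 40, 3)}
(S ⨝ T) ⋈ P (natural join on D): {(10, w, 20, 30, 40, 3, 2), (10, w, 20, 30, 40, 3, 27), (19, w, 37, 2, 40, 3, 2), (19, w, 37, 2, 40, 3, 27), (28, w, 31, 39, 40, 3, 2), (28, w, 31, 39, 40, 3, 27), (33, s, 12, 29, 24, 25, 26), (33, s, 12, 29, 37, 32, 8), (34, u, 38, 1, 34, 28, 18), (4, u, 6, 36, 34, 28, 18), (5, w, 24, 25, 40, 3, 2), (5, w, 24, 25, 40, 3, 27)}
Selection D ≤ 25: {(10, w, 20, 30, 40, 3, 2), (10, w, 20, 30, 40, 3, 27), (19, w, 37, 2, 40, 3, 2), (19, w, 37, 2, 40, 3, 27), (28, w, 31, 39, 40, 3, 2), (28, w, 31, 39, 40, 3, 27), (33, s, 12, 29, 24, 25, 26), (5, w, 24, 25, 40, 3, 2), (5, w, 24, 25, 40, 3, 27)}
Projecting to D, C, B (4 duplicate(s) eliminated): {(25, 24, 33), (3, 40, 10), (3, 40, 19), (3, 40, 28), (3, 40, 5)}

{(25, 24, 33), (3, 40, 10), (3, 40, 19), (3, 40, 28), (3, 40, 5)}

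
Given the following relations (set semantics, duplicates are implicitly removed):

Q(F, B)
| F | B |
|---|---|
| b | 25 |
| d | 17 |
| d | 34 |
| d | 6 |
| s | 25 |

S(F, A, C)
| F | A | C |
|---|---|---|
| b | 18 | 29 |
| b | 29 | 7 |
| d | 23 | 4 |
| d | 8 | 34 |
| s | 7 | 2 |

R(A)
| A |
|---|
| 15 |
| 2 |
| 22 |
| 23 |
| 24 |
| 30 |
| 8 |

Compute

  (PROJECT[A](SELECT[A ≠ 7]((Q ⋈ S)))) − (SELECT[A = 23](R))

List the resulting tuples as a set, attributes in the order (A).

{18, 29, 8}

Q ⋈ S (natural join on F): {(b, 25, 18, 29), (b, 25, 29, 7), (d, 17, 23, 4), (d, 17, 8, 34), (d, 34, 23, 4), (d, 34, 8, 34), (d, 6, 23, 4), (d, 6, 8, 34), (s, 25, 7, 2)}
Filtering on A ≠ 7 leaves {(b, 25, 18, 29), (b, 25, 29, 7), (d, 17, 23, 4), (d, 17, 8, 34), (d, 34, 23, 4), (d, 34, 8, 34), (d, 6, 23, 4), (d, 6, 8, 34)}.
π[A]: project onto (A) (4 duplicate(s) eliminated) → {18, 23, 29, 8}
Filtering on A = 23 leaves {23}.
Difference: {18, 23, 29, 8} with {23} → {18, 29, 8}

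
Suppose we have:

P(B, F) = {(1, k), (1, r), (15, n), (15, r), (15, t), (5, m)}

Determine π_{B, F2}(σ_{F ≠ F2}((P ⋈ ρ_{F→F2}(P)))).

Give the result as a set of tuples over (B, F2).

{(1, k), (1, r), (15, n), (15, r), (15, t)}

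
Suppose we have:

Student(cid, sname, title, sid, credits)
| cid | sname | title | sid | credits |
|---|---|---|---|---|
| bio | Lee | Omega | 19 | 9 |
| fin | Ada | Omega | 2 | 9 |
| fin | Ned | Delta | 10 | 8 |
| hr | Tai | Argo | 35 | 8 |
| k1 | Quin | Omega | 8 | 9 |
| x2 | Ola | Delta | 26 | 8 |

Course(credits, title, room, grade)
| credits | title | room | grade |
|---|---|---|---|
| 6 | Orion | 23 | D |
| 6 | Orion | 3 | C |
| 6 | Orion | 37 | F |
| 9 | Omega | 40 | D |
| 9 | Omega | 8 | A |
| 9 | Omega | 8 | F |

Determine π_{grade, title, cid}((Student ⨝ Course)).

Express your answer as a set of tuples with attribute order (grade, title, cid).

Student ⋈ Course (natural join on title, credits): {(bio, Lee, Omega, 19, 9, 40, D), (bio, Lee, Omega, 19, 9, 8, A), (bio, Lee, Omega, 19, 9, 8, F), (fin, Ada, Omega, 2, 9, 40, D), (fin, Ada, Omega, 2, 9, 8, A), (fin, Ada, Omega, 2, 9, 8, F), (k1, Quin, Omega, 8, 9, 40, D), (k1, Quin, Omega, 8, 9, 8, A), (k1, Quin, Omega, 8, 9, 8, F)}
π_{grade, title, cid} gives {(A, Omega, bio), (A, Omega, fin), (A, Omega, k1), (D, Omega, bio), (D, Omega, fin), (D, Omega, k1), (F, Omega, bio), (F, Omega, fin), (F, Omega, k1)}.

{(A, Omega, bio), (A, Omega, fin), (A, Omega, k1), (D, Omega, bio), (D, Omega, fin), (D, Omega, k1), (F, Omega, bio), (F, Omega, fin), (F, Omega, k1)}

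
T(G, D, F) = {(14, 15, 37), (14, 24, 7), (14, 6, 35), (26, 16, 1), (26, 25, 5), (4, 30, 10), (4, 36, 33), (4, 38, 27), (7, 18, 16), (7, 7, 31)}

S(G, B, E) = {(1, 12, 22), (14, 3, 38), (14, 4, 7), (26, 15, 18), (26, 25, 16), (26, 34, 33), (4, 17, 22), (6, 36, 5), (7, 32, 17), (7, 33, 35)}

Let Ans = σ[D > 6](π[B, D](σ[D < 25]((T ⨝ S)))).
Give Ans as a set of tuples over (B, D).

Joining T and S on G yields {(14, 15, 37, 3, 38), (14, 15, 37, 4, 7), (14, 24, 7, 3, 38), (14, 24, 7, 4, 7), (14, 6, 35, 3, 38), (14, 6, 35, 4, 7), (26, 16, 1, 15, 18), (26, 16, 1, 25, 16), (26, 16, 1, 34, 33), (26, 25, 5, 15, 18), (26, 25, 5, 25, 16), (26, 25, 5, 34, 33), (4, 30, 10, 17, 22), (4, 36, 33, 17, 22), (4, 38, 27, 17, 22), (7, 18, 16, 32, 17), (7, 18, 16, 33, 35), (7, 7, 31, 32, 17), (7, 7, 31, 33, 35)}.
Selection D < 25: {(14, 15, 37, 3, 38), (14, 15, 37, 4, 7), (14, 24, 7, 3, 38), (14, 24, 7, 4, 7), (14, 6, 35, 3, 38), (14, 6, 35, 4, 7), (26, 16, 1, 15, 18), (26, 16, 1, 25, 16), (26, 16, 1, 34, 33), (7, 18, 16, 32, 17), (7, 18, 16, 33, 35), (7, 7, 31, 32, 17), (7, 7, 31, 33, 35)}
Projecting to B, D: {(15, 16), (25, 16), (3, 15), (3, 24), (3, 6), (32, 18), (32, 7), (33, 18), (33, 7), (34, 16), (4, 15), (4, 24), (4, 6)}
Selection D > 6: {(15, 16), (25, 16), (3, 15), (3, 24), (32, 18), (32, 7), (33, 18), (33, 7), (34, 16), (4, 15), (4, 24)}

{(15, 16), (25, 16), (3, 15), (3, 24), (32, 18), (32, 7), (33, 18), (33, 7), (34, 16), (4, 15), (4, 24)}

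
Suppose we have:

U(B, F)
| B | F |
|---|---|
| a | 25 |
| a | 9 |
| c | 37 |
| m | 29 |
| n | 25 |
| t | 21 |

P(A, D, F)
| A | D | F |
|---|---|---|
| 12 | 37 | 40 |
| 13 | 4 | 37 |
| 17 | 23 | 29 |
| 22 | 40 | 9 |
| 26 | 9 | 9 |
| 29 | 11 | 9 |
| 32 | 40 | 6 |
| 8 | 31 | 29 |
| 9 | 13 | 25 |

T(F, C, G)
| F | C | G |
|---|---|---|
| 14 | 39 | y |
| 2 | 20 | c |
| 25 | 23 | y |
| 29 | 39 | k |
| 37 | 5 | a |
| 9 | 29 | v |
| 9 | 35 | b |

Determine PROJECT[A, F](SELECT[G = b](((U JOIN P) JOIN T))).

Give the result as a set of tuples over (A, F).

{(22, 9), (26, 9), (29, 9)}

U ⋈ P (natural join on F): {(a, 25, 9, 13), (a, 9, 22, 40), (a, 9, 26, 9), (a, 9, 29, 11), (c, 37, 13, 4), (m, 29, 17, 23), (m, 29, 8, 31), (n, 25, 9, 13)}
(U JOIN P) ⋈ T (natural join on F): {(a, 25, 9, 13, 23, y), (a, 9, 22, 40, 29, v), (a, 9, 22, 40, 35, b), (a, 9, 26, 9, 29, v), (a, 9, 26, 9, 35, b), (a, 9, 29, 11, 29, v), (a, 9, 29, 11, 35, b), (c, 37, 13, 4, 5, a), (m, 29, 17, 23, 39, k), (m, 29, 8, 31, 39, k), (n, 25, 9, 13, 23, y)}
Filtering on G = b leaves {(a, 9, 22, 40, 35, b), (a, 9, 26, 9, 35, b), (a, 9, 29, 11, 35, b)}.
π[A, F]: project onto (A, F) → {(22, 9), (26, 9), (29, 9)}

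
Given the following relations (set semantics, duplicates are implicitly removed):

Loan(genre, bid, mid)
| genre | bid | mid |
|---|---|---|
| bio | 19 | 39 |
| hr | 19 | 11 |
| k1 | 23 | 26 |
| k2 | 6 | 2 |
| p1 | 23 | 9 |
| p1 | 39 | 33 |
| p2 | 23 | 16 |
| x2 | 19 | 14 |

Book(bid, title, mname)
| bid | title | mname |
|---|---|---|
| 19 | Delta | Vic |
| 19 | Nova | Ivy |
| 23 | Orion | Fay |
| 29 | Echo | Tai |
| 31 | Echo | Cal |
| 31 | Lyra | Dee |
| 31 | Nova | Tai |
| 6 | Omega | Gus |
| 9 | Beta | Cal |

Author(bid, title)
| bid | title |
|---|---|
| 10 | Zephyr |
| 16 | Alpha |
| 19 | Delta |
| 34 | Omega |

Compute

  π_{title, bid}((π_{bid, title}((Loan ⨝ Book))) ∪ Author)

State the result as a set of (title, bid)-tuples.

{(Alpha, 16), (Delta, 19), (Nova, 19), (Omega, 34), (Omega, 6), (Orion, 23), (Zephyr, 10)}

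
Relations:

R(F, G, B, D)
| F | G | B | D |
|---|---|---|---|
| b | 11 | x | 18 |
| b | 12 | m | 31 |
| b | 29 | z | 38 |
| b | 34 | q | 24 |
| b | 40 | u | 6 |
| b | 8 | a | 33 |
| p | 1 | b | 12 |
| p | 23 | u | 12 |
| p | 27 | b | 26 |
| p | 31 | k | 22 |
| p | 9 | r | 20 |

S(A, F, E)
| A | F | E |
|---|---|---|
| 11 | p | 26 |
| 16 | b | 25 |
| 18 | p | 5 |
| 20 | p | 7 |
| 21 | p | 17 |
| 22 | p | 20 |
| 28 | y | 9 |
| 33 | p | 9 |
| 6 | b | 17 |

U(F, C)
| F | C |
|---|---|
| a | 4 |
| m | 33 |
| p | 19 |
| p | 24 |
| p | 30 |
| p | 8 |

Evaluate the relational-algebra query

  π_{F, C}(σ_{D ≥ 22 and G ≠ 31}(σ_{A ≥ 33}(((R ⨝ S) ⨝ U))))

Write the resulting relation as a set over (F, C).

{(p, 19), (p, 24), (p, 30), (p, 8)}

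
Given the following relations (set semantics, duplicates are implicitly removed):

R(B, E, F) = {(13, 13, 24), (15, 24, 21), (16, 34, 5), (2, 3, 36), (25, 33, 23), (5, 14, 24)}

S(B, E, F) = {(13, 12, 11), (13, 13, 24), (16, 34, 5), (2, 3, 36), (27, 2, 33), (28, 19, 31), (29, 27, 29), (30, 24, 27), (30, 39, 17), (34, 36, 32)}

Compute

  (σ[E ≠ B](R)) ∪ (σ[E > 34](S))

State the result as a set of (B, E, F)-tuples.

σ[E ≠ B]: keep tuples satisfying E ≠ B → {(15, 24, 21), (16, 34, 5), (2, 3, 36), (25, 33, 23), (5, 14, 24)}
σ[E > 34]: keep tuples satisfying E > 34 → {(30, 39, 17), (34, 36, 32)}
Taking the union: {(15, 24, 21), (16, 34, 5), (2, 3, 36), (25, 33, 23), (30, 39, 17), (34, 36, 32), (5, 14, 24)}

{(15, 24, 21), (16, 34, 5), (2, 3, 36), (25, 33, 23), (30, 39, 17), (34, 36, 32), (5, 14, 24)}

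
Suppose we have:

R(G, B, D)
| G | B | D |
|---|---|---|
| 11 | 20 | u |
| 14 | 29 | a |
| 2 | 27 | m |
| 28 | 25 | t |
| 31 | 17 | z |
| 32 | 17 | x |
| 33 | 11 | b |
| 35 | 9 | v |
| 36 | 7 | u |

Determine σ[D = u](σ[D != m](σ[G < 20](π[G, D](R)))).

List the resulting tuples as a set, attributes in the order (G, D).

{(11, u)}

π_{G, D} gives {(11, u), (14, a), (2, m), (28, t), (31, z), (32, x), (33, b), (35, v), (36, u)}.
Apply σ_{G < 20}; surviving tuples: {(11, u), (14, a), (2, m)}
Apply σ_{D != m}; surviving tuples: {(11, u), (14, a)}
Apply σ_{D = u}; surviving tuples: {(11, u)}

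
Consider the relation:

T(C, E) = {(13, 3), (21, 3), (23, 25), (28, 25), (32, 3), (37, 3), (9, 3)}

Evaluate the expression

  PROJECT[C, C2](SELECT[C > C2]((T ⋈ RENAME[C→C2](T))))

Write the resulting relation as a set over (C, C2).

{(13, 9), (21, 13), (21, 9), (28, 23), (32, 13), (32, 21), (32, 9), (37, 13), (37, 21), (37, 32), (37, 9)}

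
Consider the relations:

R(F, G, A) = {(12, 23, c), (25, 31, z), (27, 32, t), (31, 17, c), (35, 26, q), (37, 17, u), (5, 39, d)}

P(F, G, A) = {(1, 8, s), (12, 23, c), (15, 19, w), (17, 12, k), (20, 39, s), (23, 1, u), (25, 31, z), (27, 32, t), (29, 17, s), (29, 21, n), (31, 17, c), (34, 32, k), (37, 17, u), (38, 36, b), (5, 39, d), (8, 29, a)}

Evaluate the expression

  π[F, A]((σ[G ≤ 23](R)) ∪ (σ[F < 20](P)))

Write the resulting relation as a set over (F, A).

Selection G ≤ 23: {(12, 23, c), (31, 17, c), (37, 17, u)}
Selection F < 20: {(1, 8, s), (12, 23, c), (15, 19, w), (17, 12, k), (5, 39, d), (8, 29, a)}
Taking the union: {(1, 8, s), (12, 23, c), (15, 19, w), (17, 12, k), (31, 17, c), (37, 17, u), (5, 39, d), (8, 29, a)}
Projecting to F, A: {(1, s), (12, c), (15, w), (17, k), (31, c), (37, u), (5, d), (8, a)}

{(1, s), (12, c), (15, w), (17, k), (31, c), (37, u), (5, d), (8, a)}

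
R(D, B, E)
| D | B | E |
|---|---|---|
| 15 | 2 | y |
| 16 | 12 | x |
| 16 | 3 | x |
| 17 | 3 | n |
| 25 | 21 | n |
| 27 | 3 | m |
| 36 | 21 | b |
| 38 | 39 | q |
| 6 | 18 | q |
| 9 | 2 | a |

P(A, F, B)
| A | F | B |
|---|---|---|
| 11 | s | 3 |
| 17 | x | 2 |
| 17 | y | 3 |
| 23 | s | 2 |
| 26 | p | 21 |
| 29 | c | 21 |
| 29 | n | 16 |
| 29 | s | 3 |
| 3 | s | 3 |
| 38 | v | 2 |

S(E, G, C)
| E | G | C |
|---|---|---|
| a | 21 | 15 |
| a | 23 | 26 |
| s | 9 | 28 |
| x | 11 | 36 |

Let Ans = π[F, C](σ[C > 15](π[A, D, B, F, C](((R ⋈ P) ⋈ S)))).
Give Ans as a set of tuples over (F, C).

{(s, 26), (s, 36), (v, 26), (x, 26), (y, 36)}

Joining R and P on B yields {(15, 2, y, 17, x), (15, 2, y, 23, s), (15, 2, y, 38, v), (16, 3, x, 11, s), (16, 3, x, 17, y), (16, 3, x, 29, s), (16, 3, x, 3, s), (17, 3, n, 11, s), (17, 3, n, 17, y), (17, 3, n, 29, s), (17, 3, n, 3, s), (25, 21, n, 26, p), (25, 21, n, 29, c), (27, 3, m, 11, s), (27, 3, m, 17, y), (27, 3, m, 29, s), (27, 3, m, 3, s), (36, 21, b, 26, p), (36, 21, b, 29, c), (9, 2, a, 17, x), (9, 2, a, 23, s), (9, 2, a, 38, v)}.
Joining (R ⋈ P) and S on E yields {(16, 3, x, 11, s, 11, 36), (16, 3, x, 17, y, 11, 36), (16, 3, x, 29, s, 11, 36), (16, 3, x, 3, s, 11, 36), (9, 2, a, 17, x, 21, 15), (9, 2, a, 17, x, 23, 26), (9, 2, a, 23, s, 21, 15), (9, 2, a, 23, s, 23, 26), (9, 2, a, 38, v, 21, 15), (9, 2, a, 38, v, 23, 26)}.
Projecting to A, D, B, F, C: {(11, 16, 3, s, 36), (17, 16, 3, y, 36), (17, 9, 2, x, 15), (17, 9, 2, x, 26), (23, 9, 2, s, 15), (23, 9, 2, s, 26), (29, 16, 3, s, 36), (3, 16, 3, s, 36), (38, 9, 2, v, 15), (38, 9, 2, v, 26)}
Apply σ_{C > 15}; surviving tuples: {(11, 16, 3, s, 36), (17, 16, 3, y, 36), (17, 9, 2, x, 26), (23, 9, 2, s, 26), (29, 16, 3, s, 36), (3, 16, 3, s, 36), (38, 9, 2, v, 26)}
Projecting to F, C (2 duplicate(s) eliminated): {(s, 26), (s, 36), (v, 26), (x, 26), (y, 36)}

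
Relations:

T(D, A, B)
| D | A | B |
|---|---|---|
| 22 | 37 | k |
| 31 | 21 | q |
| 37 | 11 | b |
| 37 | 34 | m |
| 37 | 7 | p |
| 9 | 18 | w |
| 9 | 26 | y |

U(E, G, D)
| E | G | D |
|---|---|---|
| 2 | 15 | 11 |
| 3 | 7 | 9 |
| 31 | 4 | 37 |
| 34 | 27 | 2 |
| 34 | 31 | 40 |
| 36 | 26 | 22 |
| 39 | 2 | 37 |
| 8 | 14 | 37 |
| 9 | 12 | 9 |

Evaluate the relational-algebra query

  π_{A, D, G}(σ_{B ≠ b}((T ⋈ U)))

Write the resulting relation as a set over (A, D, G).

{(18, 9, 12), (18, 9, 7), (26, 9, 12), (26, 9, 7), (34, 37, 14), (34, 37, 2), (34, 37, 4), (37, 22, 26), (7, 37, 14), (7, 37, 2), (7, 37, 4)}

Natural join on D: {(22, 37, k, 36, 26), (37, 11, b, 31, 4), (37, 11, b, 39, 2), (37, 11, b, 8, 14), (37, 34, m, 31, 4), (37, 34, m, 39, 2), (37, 34, m, 8, 14), (37, 7, p, 31, 4), (37, 7, p, 39, 2), (37, 7, p, 8, 14), (9, 18, w, 3, 7), (9, 18, w, 9, 12), (9, 26, y, 3, 7), (9, 26, y, 9, 12)}
Apply σ_{B ≠ b}; surviving tuples: {(22, 37, k, 36, 26), (37, 34, m, 31, 4), (37, 34, m, 39, 2), (37, 34, m, 8, 14), (37, 7, p, 31, 4), (37, 7, p, 39, 2), (37, 7, p, 8, 14), (9, 18, w, 3, 7), (9, 18, w, 9, 12), (9, 26, y, 3, 7), (9, 26, y, 9, 12)}
π_{A, D, G} gives {(18, 9, 12), (18, 9, 7), (26, 9, 12), (26, 9, 7), (34, 37, 14), (34, 37, 2), (34, 37, 4), (37, 22, 26), (7, 37, 14), (7, 37, 2), (7, 37, 4)}.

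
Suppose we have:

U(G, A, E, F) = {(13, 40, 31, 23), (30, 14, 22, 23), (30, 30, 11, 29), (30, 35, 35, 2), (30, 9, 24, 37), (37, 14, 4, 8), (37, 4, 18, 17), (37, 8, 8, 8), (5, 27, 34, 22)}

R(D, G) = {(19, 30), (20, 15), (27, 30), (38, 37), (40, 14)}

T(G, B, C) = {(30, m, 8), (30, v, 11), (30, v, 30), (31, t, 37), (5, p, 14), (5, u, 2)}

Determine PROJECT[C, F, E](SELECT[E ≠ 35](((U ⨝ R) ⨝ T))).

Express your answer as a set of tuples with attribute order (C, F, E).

{(11, 23, 22), (11, 29, 11), (11, 37, 24), (30, 23, 22), (30, 29, 11), (30, 37, 24), (8, 23, 22), (8, 29, 11), (8, 37, 24)}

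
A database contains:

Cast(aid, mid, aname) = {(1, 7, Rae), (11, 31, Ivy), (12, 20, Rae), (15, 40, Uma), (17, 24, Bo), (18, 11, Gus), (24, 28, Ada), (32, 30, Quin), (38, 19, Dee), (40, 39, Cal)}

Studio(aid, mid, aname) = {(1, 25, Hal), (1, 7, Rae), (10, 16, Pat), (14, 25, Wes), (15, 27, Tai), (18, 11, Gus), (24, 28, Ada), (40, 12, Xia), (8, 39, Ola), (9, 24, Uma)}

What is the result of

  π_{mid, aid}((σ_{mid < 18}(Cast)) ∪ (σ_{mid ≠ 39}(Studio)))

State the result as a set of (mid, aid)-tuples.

Selection mid < 18: {(1, 7, Rae), (18, 11, Gus)}
Selection mid ≠ 39: {(1, 25, Hal), (1, 7, Rae), (10, 16, Pat), (14, 25, Wes), (15, 27, Tai), (18, 11, Gus), (24, 28, Ada), (40, 12, Xia), (9, 24, Uma)}
Taking the union: {(1, 25, Hal), (1, 7, Rae), (10, 16, Pat), (14, 25, Wes), (15, 27, Tai), (18, 11, Gus), (24, 28, Ada), (40, 12, Xia), (9, 24, Uma)}
π[mid, aid]: project onto (mid, aid) → {(11, 18), (12, 40), (16, 10), (24, 9), (25, 1), (25, 14), (27, 15), (28, 24), (7, 1)}

{(11, 18), (12, 40), (16, 10), (24, 9), (25, 1), (25, 14), (27, 15), (28, 24), (7, 1)}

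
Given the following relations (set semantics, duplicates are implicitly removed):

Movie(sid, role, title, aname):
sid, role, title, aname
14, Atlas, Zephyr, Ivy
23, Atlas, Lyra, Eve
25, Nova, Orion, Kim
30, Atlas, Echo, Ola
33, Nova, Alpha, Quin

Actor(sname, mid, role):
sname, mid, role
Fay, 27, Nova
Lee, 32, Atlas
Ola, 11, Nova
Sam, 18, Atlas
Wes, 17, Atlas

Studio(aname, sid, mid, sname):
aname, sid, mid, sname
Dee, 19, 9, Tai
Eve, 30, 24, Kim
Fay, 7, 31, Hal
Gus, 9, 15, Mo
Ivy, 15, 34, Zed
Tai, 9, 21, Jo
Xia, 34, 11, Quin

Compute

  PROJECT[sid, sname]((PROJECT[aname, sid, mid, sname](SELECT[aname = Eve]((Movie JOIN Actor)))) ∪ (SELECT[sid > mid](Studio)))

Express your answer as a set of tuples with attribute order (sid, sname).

{(19, Tai), (23, Lee), (23, Sam), (23, Wes), (30, Kim), (34, Quin)}

Natural join on role: {(14, Atlas, Zephyr, Ivy, Lee, 32), (14, Atlas, Zephyr, Ivy, Sam, 18), (14, Atlas, Zephyr, Ivy, Wes, 17), (23, Atlas, Lyra, Eve, Lee, 32), (23, Atlas, Lyra, Eve, Sam, 18), (23, Atlas, Lyra, Eve, Wes, 17), (25, Nova, Orion, Kim, Fay, 27), (25, Nova, Orion, Kim, Ola, 11), (30, Atlas, Echo, Ola, Lee, 32), (30, Atlas, Echo, Ola, Sam, 18), (30, Atlas, Echo, Ola, Wes, 17), (33, Nova, Alpha, Quin, Fay, 27), (33, Nova, Alpha, Quin, Ola, 11)}
Apply σ_{aname = Eve}; surviving tuples: {(23, Atlas, Lyra, Eve, Lee, 32), (23, Atlas, Lyra, Eve, Sam, 18), (23, Atlas, Lyra, Eve, Wes, 17)}
Keep only column(s) aname, sid, mid, sname: {(Eve, 23, 17, Wes), (Eve, 23, 18, Sam), (Eve, 23, 32, Lee)}
Apply σ_{sid > mid}; surviving tuples: {(Dee, 19, 9, Tai), (Eve, 30, 24, Kim), (Xia, 34, 11, Quin)}
Union: {(Eve, 23, 17, Wes), (Eve, 23, 18, Sam), (Eve, 23, 32, Lee)} with {(Dee, 19, 9, Tai), (Eve, 30, 24, Kim), (Xia, 34, 11, Quin)} → {(Dee, 19, 9, Tai), (Eve, 23, 17, Wes), (Eve, 23, 18, Sam), (Eve, 23, 32, Lee), (Eve, 30, 24, Kim), (Xia, 34, 11, Quin)}
Keep only column(s) sid, sname: {(19, Tai), (23, Lee), (23, Sam), (23, Wes), (30, Kim), (34, Quin)}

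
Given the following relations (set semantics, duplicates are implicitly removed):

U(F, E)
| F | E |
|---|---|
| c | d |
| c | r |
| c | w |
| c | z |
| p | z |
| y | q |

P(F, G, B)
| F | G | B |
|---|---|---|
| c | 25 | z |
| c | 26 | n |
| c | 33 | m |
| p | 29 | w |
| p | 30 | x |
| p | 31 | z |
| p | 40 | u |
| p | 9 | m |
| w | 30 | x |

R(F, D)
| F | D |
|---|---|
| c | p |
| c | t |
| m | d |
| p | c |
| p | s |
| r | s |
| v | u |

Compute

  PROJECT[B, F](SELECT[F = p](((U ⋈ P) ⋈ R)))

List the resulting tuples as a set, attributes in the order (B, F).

{(m, p), (u, p), (w, p), (x, p), (z, p)}

Natural join on F: {(c, d, 25, z), (c, d, 26, n), (c, d, 33, m), (c, r, 25, z), (c, r, 26, n), (c, r, 33, m), (c, w, 25, z), (c, w, 26, n), (c, w, 33, m), (c, z, 25, z), (c, z, 26, n), (c, z, 33, m), (p, z, 29, w), (p, z, 30, x), (p, z, 31, z), (p, z, 40, u), (p, z, 9, m)}
Natural join on F: {(c, d, 25, z, p), (c, d, 25, z, t), (c, d, 26, n, p), (c, d, 26, n, t), (c, d, 33, m, p), (c, d, 33, m, t), (c, r, 25, z, p), (c, r, 25, z, t), (c, r, 26, n, p), (c, r, 26, n, t), (c, r, 33, m, p), (c, r, 33, m, t), (c, w, 25, z, p), (c, w, 25, z, t), (c, w, 26, n, p), (c, w, 26, n, t), (c, w, 33, m, p), (c, w, 33, m, t), (c, z, 25, z, p), (c, z, 25, z, t), (c, z, 26, n, p), (c, z, 26, n, t), (c, z, 33, m, p), (c, z, 33, m, t), (p, z, 29, w, c), (p, z, 29, w, s), (p, z, 30, x, c), (p, z, 30, x, s), (p, z, 31, z, c), (p, z, 31, z, s), (p, z, 40, u, c), (p, z, 40, u, s), (p, z, 9, m, c), (p, z, 9, m, s)}
σ[F = p]: keep tuples satisfying F = p → {(p, z, 29, w, c), (p, z, 29, w, s), (p, z, 30, x, c), (p, z, 30, x, s), (p, z, 31, z, c), (p, z, 31, z, s), (p, z, 40, u, c), (p, z, 40, u, s), (p, z, 9, m, c), (p, z, 9, m, s)}
π_{B, F} gives {(m, p), (u, p), (w, p), (x, p), (z, p)} (5 duplicate(s) eliminated).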